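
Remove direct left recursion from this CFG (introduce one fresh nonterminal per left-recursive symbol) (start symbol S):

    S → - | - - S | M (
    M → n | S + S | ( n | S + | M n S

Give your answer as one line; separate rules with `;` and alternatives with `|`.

S → - | - - S | M (; M → n M' | S + S M' | ( n M' | S + M'; M' → n S M' | epsilon

Left recursion appears on M.
For M: α = {n S}, β = {n, S + S, ( n, S +}. Rewrite as M → β M' and M' → α M' | ε.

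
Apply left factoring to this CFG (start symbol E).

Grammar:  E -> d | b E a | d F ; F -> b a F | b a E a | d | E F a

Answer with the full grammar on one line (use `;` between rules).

E has alternatives sharing prefix 'd': factor to E → d E' with E' → ε | F.
F has alternatives sharing prefix 'b a': factor to F → b a F' with F' → F | E a.

E -> b E a | d E'; F -> d | E F a | b a F'; E' -> ε | F; F' -> F | E a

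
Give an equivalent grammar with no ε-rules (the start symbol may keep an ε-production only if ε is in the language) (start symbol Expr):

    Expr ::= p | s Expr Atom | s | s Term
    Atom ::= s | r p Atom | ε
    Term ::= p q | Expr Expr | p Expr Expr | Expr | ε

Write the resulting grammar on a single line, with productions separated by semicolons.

Nullable set = {Atom, Term}.
ε ∉ L(G), so no ε-production is kept.
For each production, add variants omitting each subset of nullable occurrences: Expr → s Expr Atom gives s Expr Atom | s Expr. Atom → r p Atom gives r p Atom | r p.

Expr ::= p | s Expr Atom | s Expr | s | s Term; Atom ::= s | r p Atom | r p; Term ::= p q | Expr Expr | p Expr Expr | Expr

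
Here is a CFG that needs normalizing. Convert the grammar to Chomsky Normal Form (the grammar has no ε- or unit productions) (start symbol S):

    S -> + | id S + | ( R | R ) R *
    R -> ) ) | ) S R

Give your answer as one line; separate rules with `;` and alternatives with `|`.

Introduce a nonterminal for each terminal appearing in a rule of length ≥ 2: X1 → id, X2 → +, X3 → (, X4 → ), X5 → *.
Binarize each right-hand side of length ≥ 3 by chaining fresh nonterminals (Y1, Y2, …): affected rules were S → X1 S X2; S → R X4 R X5; R → X4 S R.

S -> + | X1 Y1 | X3 R | R Y2; R -> X4 X4 | X4 Y4; X1 -> id; X2 -> +; X3 -> (; X4 -> ); X5 -> *; Y1 -> S X2; Y2 -> X4 Y3; Y3 -> R X5; Y4 -> S R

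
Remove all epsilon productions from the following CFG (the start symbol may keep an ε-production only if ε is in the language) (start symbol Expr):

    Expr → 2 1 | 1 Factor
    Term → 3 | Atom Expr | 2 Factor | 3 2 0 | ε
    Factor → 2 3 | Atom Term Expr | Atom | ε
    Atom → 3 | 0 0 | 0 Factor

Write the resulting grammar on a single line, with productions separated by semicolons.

Expr → 2 1 | 1 Factor | 1; Term → 3 | Atom Expr | 2 Factor | 2 | 3 2 0; Factor → 2 3 | Atom Term Expr | Atom Expr | Atom; Atom → 3 | 0 0 | 0 Factor | 0

Nullable set = {Factor, Term}.
ε ∉ L(G), so no ε-production is kept.
Expand every rule over subsets of its nullable positions: Expr → 1 Factor gives 1 Factor | 1. Term → 2 Factor gives 2 Factor | 2. Factor → Atom Term Expr gives Atom Term Expr | Atom Expr. Atom → 0 Factor gives 0 Factor | 0.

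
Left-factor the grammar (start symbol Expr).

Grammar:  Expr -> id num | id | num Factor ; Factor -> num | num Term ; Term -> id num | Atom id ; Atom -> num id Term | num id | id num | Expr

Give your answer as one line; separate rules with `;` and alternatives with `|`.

Expr -> num Factor | id Expr1; Factor -> num Factor1; Term -> id num | Atom id; Atom -> id num | Expr | num id Atom1; Expr1 -> num | ε; Factor1 -> ε | Term; Atom1 -> Term | ε

Expr has alternatives sharing prefix 'id': factor to Expr → id Expr1 with Expr1 → num | ε.
Factor has alternatives sharing prefix 'num': factor to Factor → num Factor1 with Factor1 → ε | Term.
Atom has alternatives sharing prefix 'num id': factor to Atom → num id Atom1 with Atom1 → Term | ε.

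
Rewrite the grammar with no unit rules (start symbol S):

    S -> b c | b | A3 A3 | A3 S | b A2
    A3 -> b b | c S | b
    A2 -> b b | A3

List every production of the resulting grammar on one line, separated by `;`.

S -> b c | b | A3 A3 | A3 S | b A2; A3 -> b b | c S | b; A2 -> b b | c S | b

Unit pairs: A2 ⇒* {A3}.
For each unit pair (A, B), copy every non-unit production of B to A, then drop all unit productions.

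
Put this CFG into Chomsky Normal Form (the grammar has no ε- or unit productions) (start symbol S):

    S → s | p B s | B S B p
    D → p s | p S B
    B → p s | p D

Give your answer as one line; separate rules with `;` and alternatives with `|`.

S → s | X1 Y1 | B Y2; D → X1 X2 | X1 Y4; B → X1 X2 | X1 D; X1 → p; X2 → s; Y1 → B X2; Y2 → S Y3; Y3 → B X1; Y4 → S B

Introduce a nonterminal for each terminal appearing in a rule of length ≥ 2: X1 → p, X2 → s.
Binarize each right-hand side of length ≥ 3 by chaining fresh nonterminals (Y1, Y2, …): affected rules were S → X1 B X2; S → B S B X1; D → X1 S B.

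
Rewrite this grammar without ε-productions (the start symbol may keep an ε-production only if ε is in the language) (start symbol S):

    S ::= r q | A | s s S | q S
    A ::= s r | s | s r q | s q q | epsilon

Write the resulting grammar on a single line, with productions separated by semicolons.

Nullable set = {A, S}.
ε ∈ L(G) since S is nullable, so keep S → ε.
Add the nullable-subset variants: S → s s S gives s s S | s s. S → q S gives q S | q.

S ::= r q | A | s s S | s s | q S | q | epsilon; A ::= s r | s | s r q | s q q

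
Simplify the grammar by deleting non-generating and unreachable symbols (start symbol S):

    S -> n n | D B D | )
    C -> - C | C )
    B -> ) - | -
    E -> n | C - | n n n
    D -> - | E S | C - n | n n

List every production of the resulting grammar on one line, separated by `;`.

Generating nonterminals: {B, D, E, S}.
Reachable from S after that: {B, D, E, S}.
Removed useless symbols: {C} and every production mentioning them.

S -> n n | D B D | ); B -> ) - | -; E -> n | n n n; D -> - | E S | n n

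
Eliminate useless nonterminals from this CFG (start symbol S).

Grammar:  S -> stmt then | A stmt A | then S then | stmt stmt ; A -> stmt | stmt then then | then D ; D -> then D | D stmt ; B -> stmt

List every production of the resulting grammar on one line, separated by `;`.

S -> stmt then | A stmt A | then S then | stmt stmt; A -> stmt | stmt then then

Generating nonterminals: {A, B, S}.
Reachable from S after that: {A, S}.
Removed useless symbols: {B, D} and every production mentioning them.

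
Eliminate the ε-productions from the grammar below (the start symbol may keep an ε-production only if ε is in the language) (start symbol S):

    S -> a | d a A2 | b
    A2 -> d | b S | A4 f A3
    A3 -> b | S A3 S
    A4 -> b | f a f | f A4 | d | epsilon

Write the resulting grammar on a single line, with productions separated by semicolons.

Nullable set = {A4}.
ε ∉ L(G), so no ε-production is kept.
Expand every rule over subsets of its nullable positions: A2 → A4 f A3 gives A4 f A3 | f A3. A4 → f A4 gives f A4 | f.

S -> a | d a A2 | b; A2 -> d | b S | A4 f A3 | f A3; A3 -> b | S A3 S; A4 -> b | f a f | f A4 | f | d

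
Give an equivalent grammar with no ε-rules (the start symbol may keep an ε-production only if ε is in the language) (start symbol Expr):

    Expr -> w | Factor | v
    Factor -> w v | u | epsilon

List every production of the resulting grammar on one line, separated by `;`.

Expr -> w | Factor | v | epsilon; Factor -> w v | u

The nullable symbols are {Expr, Factor}.
ε ∈ L(G) since Expr is nullable, so keep Expr → ε.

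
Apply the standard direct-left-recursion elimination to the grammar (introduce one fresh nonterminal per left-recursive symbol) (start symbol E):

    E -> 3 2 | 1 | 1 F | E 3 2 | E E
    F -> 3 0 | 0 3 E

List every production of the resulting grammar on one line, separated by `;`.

E -> 3 2 E' | 1 E' | 1 F E'; F -> 3 0 | 0 3 E; E' -> 3 2 E' | E E' | epsilon

E is directly left-recursive.
For E: α = {3 2, E}, β = {3 2, 1, 1 F}. Rewrite as E → β E' and E' → α E' | ε.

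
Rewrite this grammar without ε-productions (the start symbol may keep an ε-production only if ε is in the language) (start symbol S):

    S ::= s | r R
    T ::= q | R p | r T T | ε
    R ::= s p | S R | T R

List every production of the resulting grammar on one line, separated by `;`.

Nullable set = {T}.
ε ∉ L(G), so no ε-production is kept.
Add the nullable-subset variants: T → r T T gives r T T | r T | r.

S ::= s | r R; T ::= q | R p | r T T | r T | r; R ::= s p | S R | T R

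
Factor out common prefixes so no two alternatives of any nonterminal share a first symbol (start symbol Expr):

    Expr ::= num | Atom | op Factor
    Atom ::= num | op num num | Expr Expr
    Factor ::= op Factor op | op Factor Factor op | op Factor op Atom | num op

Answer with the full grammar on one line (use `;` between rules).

Factor has alternatives sharing prefix 'op Factor': factor to Factor → op Factor Factor1 with Factor1 → op | Factor op | op Atom.
Factor1 has alternatives sharing prefix 'op': factor to Factor1 → op Factor11 with Factor11 → ε | Atom.

Expr ::= num | Atom | op Factor; Atom ::= num | op num num | Expr Expr; Factor ::= num op | op Factor Factor1; Factor1 ::= Factor op | op Factor11; Factor11 ::= ε | Atom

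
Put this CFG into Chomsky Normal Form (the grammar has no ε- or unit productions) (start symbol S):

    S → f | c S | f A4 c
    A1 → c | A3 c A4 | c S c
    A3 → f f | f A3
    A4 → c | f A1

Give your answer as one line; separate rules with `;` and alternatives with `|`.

S → f | X1 S | X2 Y1; A1 → c | A3 Y2 | X1 Y3; A3 → X2 X2 | X2 A3; A4 → c | X2 A1; X1 → c; X2 → f; Y1 → A4 X1; Y2 → X1 A4; Y3 → S X1

Introduce a nonterminal for each terminal appearing in a rule of length ≥ 2: X1 → c, X2 → f.
Binarize each right-hand side of length ≥ 3 by chaining fresh nonterminals (Y1, Y2, …): affected rules were S → X2 A4 X1; A1 → A3 X1 A4; A1 → X1 S X1.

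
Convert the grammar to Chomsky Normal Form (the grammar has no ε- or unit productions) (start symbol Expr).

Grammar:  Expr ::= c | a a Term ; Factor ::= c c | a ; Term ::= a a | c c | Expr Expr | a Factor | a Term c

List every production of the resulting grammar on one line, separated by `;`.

Expr ::= c | X1 Y1; Factor ::= X2 X2 | a; Term ::= X1 X1 | X2 X2 | Expr Expr | X1 Factor | X1 Y2; X1 ::= a; X2 ::= c; Y1 ::= X1 Term; Y2 ::= Term X2

Introduce a nonterminal for each terminal appearing in a rule of length ≥ 2: X1 → a, X2 → c.
Binarize each right-hand side of length ≥ 3 by chaining fresh nonterminals (Y1, Y2, …): affected rules were Expr → X1 X1 Term; Term → X1 Term X2.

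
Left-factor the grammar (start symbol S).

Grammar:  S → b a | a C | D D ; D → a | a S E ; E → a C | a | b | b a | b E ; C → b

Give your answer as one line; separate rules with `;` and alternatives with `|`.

S → b a | a C | D D; D → a D'; E → b E' | a E''; C → b; D' → ε | S E; E' → ε | a | E; E'' → C | ε

D has alternatives sharing prefix 'a': factor to D → a D' with D' → ε | S E.
E has alternatives sharing prefix 'b': factor to E → b E' with E' → ε | a | E.
E has alternatives sharing prefix 'a': factor to E → a E'' with E'' → C | ε.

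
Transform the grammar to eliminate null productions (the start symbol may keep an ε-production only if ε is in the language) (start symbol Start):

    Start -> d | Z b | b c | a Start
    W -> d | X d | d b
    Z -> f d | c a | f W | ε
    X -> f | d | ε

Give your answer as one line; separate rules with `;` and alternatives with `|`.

Nullable set = {X, Z}.
ε ∉ L(G), so no ε-production is kept.
For each production, add variants omitting each subset of nullable occurrences: Start → Z b gives Z b | b.

Start -> d | Z b | b | b c | a Start; W -> d | X d | d b; Z -> f d | c a | f W; X -> f | d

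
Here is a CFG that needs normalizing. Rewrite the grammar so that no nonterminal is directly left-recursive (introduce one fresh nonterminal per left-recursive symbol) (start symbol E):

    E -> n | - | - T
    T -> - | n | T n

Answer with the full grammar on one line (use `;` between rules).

E -> n | - | - T; T -> - T' | n T'; T' -> n T' | ε

Left recursion appears on T.
For T: α = {n}, β = {-, n}. Rewrite as T → β T' and T' → α T' | ε.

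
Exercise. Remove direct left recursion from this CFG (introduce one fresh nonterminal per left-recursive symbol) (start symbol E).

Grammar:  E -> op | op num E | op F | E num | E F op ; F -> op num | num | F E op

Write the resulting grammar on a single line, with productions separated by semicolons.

E -> op E' | op num E E' | op F E'; F -> op num F' | num F'; E' -> num E' | F op E' | epsilon; F' -> E op F' | epsilon

Directly left-recursive nonterminals: E, F.
For E: α = {num, F op}, β = {op, op num E, op F}. Rewrite as E → β E' and E' → α E' | ε.
For F: α = {E op}, β = {op num, num}. Rewrite as F → β F' and F' → α F' | ε.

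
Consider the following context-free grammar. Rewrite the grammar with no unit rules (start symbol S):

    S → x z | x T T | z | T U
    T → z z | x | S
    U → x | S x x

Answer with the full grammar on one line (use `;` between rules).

Unit pairs: T ⇒* {S}.
For each unit pair (A, B), copy every non-unit production of B to A, then drop all unit productions.

S → x z | x T T | z | T U; T → x z | x T T | z | T U | z z | x; U → x | S x x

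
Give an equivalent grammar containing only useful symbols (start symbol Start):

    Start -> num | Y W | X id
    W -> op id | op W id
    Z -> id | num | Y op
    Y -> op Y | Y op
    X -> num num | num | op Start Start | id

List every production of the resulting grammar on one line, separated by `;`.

Generating nonterminals: {Start, W, X, Z}.
Reachable from Start after that: {Start, X}.
Removed useless symbols: {W, Y, Z} and every production mentioning them.

Start -> num | X id; X -> num num | num | op Start Start | id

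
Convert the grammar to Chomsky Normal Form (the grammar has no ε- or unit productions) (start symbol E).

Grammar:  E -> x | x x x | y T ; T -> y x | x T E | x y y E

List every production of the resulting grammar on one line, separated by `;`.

E -> x | X1 Y1 | X2 T; T -> X2 X1 | X1 Y2 | X1 Y3; X1 -> x; X2 -> y; Y1 -> X1 X1; Y2 -> T E; Y3 -> X2 Y4; Y4 -> X2 E

Introduce a nonterminal for each terminal appearing in a rule of length ≥ 2: X1 → x, X2 → y.
Binarize each right-hand side of length ≥ 3 by chaining fresh nonterminals (Y1, Y2, …): affected rules were E → X1 X1 X1; T → X1 T E; T → X1 X2 X2 E.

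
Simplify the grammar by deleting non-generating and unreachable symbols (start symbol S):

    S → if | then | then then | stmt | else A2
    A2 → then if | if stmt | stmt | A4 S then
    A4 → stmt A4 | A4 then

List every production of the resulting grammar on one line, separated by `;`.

S → if | then | then then | stmt | else A2; A2 → then if | if stmt | stmt

Generating nonterminals: {A2, S}.
Reachable from S after that: {A2, S}.
Removed useless symbols: {A4} and every production mentioning them.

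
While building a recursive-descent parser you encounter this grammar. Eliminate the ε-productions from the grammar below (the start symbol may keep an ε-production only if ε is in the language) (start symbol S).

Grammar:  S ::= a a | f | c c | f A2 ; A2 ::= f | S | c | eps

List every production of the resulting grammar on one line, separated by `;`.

Nullable set = {A2}.
ε ∉ L(G), so no ε-production is kept.

S ::= a a | f | c c | f A2; A2 ::= f | S | c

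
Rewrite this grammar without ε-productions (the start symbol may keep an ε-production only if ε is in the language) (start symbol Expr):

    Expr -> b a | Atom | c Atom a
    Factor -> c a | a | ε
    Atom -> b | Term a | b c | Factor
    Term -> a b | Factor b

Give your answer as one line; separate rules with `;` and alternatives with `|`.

Expr -> b a | Atom | c Atom a | c a | ε; Factor -> c a | a; Atom -> b | Term a | b c | Factor; Term -> a b | Factor b | b

Nullable set = {Atom, Expr, Factor}.
ε ∈ L(G) since Expr is nullable, so keep Expr → ε.
For each production, add variants omitting each subset of nullable occurrences: Expr → c Atom a gives c Atom a | c a. Term → Factor b gives Factor b | b.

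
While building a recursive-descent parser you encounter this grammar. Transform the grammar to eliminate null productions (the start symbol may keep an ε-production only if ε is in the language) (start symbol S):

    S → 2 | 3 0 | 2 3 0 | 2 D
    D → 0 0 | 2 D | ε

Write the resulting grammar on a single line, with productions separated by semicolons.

S → 2 | 3 0 | 2 3 0 | 2 D; D → 0 0 | 2 D | 2

The nullable symbols are {D}.
ε ∉ L(G), so no ε-production is kept.
Add the nullable-subset variants: D → 2 D gives 2 D | 2.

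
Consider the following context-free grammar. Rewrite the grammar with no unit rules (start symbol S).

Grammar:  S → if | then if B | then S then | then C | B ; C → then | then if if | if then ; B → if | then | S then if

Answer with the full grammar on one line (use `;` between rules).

Unit pairs: S ⇒* {B}.
For every A with A ⇒* B via unit rules, add B's non-unit alternatives to A; then delete every rule of the form X → Y.

S → if | then | S then if | then if B | then S then | then C; C → then | then if if | if then; B → if | then | S then if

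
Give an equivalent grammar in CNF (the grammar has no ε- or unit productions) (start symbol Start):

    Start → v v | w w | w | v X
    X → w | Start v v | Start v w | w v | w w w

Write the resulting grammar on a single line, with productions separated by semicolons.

Introduce a nonterminal for each terminal appearing in a rule of length ≥ 2: X1 → v, X2 → w.
Binarize each right-hand side of length ≥ 3 by chaining fresh nonterminals (Y1, Y2, …): affected rules were X → Start X1 X1; X → Start X1 X2; X → X2 X2 X2.

Start → X1 X1 | X2 X2 | w | X1 X; X → w | Start Y1 | Start Y2 | X2 X1 | X2 Y3; X1 → v; X2 → w; Y1 → X1 X1; Y2 → X1 X2; Y3 → X2 X2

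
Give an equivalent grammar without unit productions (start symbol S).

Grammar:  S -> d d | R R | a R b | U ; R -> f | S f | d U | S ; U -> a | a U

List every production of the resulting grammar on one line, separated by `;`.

Unit pairs: R ⇒* {S, U}; S ⇒* {U}.
For each unit pair (A, B), copy every non-unit production of B to A, then drop all unit productions.

S -> a | a U | d d | R R | a R b; R -> a | a U | d d | R R | a R b | f | S f | d U; U -> a | a U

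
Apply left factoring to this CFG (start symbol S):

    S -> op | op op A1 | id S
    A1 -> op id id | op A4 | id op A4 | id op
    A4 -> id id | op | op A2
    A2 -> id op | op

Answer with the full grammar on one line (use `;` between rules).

S -> id S | op S'; A1 -> id op A1' | op A1''; A4 -> id id | op A4'; A2 -> id op | op; S' -> epsilon | op A1; A1' -> A4 | epsilon; A1'' -> id id | A4; A4' -> epsilon | A2

S has alternatives sharing prefix 'op': factor to S → op S' with S' → ε | op A1.
A1 has alternatives sharing prefix 'id op': factor to A1 → id op A1' with A1' → A4 | ε.
A1 has alternatives sharing prefix 'op': factor to A1 → op A1'' with A1'' → id id | A4.
A4 has alternatives sharing prefix 'op': factor to A4 → op A4' with A4' → ε | A2.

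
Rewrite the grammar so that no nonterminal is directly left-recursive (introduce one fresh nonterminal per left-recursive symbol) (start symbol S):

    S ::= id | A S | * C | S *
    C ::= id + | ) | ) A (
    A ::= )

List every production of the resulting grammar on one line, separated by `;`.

Directly left-recursive nonterminal: S.
For S: α = {*}, β = {id, A S, * C}. Rewrite as S → β S' and S' → α S' | ε.

S ::= id S' | A S S' | * C S'; C ::= id + | ) | ) A (; A ::= ); S' ::= * S' | eps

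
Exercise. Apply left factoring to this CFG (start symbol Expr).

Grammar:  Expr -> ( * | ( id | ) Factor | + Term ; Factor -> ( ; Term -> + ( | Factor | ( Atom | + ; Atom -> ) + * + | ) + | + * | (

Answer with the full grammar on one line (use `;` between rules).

Expr has alternatives sharing prefix '(': factor to Expr → ( Expr1 with Expr1 → * | id.
Term has alternatives sharing prefix '+': factor to Term → + Term1 with Term1 → ( | ε.
Atom has alternatives sharing prefix ') +': factor to Atom → ) + Atom1 with Atom1 → * + | ε.

Expr -> ) Factor | + Term | ( Expr1; Factor -> (; Term -> Factor | ( Atom | + Term1; Atom -> + * | ( | ) + Atom1; Expr1 -> * | id; Term1 -> ( | ε; Atom1 -> * + | ε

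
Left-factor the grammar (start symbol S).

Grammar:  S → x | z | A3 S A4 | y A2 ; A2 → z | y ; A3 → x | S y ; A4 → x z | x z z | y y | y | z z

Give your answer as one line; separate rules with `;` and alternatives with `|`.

A4 has alternatives sharing prefix 'x z': factor to A4 → x z A4' with A4' → ε | z.
A4 has alternatives sharing prefix 'y': factor to A4 → y A4'' with A4'' → y | ε.

S → x | z | A3 S A4 | y A2; A2 → z | y; A3 → x | S y; A4 → z z | x z A4' | y A4''; A4' → ε | z; A4'' → y | ε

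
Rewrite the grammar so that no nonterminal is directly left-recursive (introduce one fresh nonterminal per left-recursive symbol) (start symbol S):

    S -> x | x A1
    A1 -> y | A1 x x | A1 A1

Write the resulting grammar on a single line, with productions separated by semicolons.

S -> x | x A1; A1 -> y A1'; A1' -> x x A1' | A1 A1' | epsilon

Directly left-recursive nonterminal: A1.
For A1: α = {x x, A1}, β = {y}. Rewrite as A1 → β A1' and A1' → α A1' | ε.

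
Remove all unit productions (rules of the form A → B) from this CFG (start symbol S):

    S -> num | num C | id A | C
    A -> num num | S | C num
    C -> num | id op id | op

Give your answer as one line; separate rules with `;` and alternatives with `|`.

Unit pairs: A ⇒* {C, S}; S ⇒* {C}.
For each unit pair (A, B), copy every non-unit production of B to A, then drop all unit productions.

S -> num | id op id | op | num C | id A; A -> num | id op id | op | num C | id A | num num | C num; C -> num | id op id | op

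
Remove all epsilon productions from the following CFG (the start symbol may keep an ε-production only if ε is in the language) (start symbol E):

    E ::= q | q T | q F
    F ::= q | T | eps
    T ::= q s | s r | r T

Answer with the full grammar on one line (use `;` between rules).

E ::= q | q T | q F; F ::= q | T; T ::= q s | s r | r T

Nullable nonterminals: {F}.
ε ∉ L(G), so no ε-production is kept.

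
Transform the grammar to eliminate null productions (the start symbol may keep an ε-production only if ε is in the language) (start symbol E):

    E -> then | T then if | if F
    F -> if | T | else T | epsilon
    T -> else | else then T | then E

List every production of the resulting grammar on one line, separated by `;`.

E -> then | T then if | if F | if; F -> if | T | else T; T -> else | else then T | then E

Nullable nonterminals: {F}.
ε ∉ L(G), so no ε-production is kept.
Expand every rule over subsets of its nullable positions: E → if F gives if F | if.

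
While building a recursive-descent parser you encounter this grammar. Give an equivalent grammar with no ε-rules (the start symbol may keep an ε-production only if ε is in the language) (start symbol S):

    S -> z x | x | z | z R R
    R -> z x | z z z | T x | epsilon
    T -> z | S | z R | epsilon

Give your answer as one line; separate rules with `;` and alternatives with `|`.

S -> z x | x | z | z R R | z R; R -> z x | z z z | T x | x; T -> z | S | z R

The nullable symbols are {R, T}.
ε ∉ L(G), so no ε-production is kept.
For each production, add variants omitting each subset of nullable occurrences: S → z R R gives z R R | z R. R → T x gives T x | x.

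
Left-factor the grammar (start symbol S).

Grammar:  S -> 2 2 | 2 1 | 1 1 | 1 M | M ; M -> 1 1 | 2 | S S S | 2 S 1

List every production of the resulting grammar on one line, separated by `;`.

S has alternatives sharing prefix '2': factor to S → 2 S' with S' → 2 | 1.
S has alternatives sharing prefix '1': factor to S → 1 S'' with S'' → 1 | M.
M has alternatives sharing prefix '2': factor to M → 2 M' with M' → ε | S 1.

S -> M | 2 S' | 1 S''; M -> 1 1 | S S S | 2 M'; S' -> 2 | 1; S'' -> 1 | M; M' -> eps | S 1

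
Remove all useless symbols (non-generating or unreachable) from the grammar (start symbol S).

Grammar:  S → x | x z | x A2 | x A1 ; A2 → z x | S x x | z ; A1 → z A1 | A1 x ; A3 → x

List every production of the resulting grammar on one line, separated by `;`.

S → x | x z | x A2; A2 → z x | S x x | z

Generating nonterminals: {A2, A3, S}.
Reachable from S after that: {A2, S}.
Removed useless symbols: {A1, A3} and every production mentioning them.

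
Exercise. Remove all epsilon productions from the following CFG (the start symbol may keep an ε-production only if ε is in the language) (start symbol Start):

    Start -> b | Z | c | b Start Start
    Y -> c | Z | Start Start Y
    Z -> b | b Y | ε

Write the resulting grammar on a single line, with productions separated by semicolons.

Nullable nonterminals: {Start, Y, Z}.
ε ∈ L(G) since Start is nullable, so keep Start → ε.
Expand every rule over subsets of its nullable positions: Start → b Start Start gives b Start Start | b Start. Y → Start Start Y gives Start Start Y | Start Start | Start Y | Start.

Start -> b | Z | c | b Start Start | b Start | ε; Y -> c | Z | Start Start Y | Start Start | Start Y | Start; Z -> b | b Y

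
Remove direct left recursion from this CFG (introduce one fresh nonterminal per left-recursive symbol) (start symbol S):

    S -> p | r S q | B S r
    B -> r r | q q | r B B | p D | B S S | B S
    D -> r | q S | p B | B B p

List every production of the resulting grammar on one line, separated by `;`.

B is directly left-recursive.
For B: α = {S S, S}, β = {r r, q q, r B B, p D}. Rewrite as B → β B' and B' → α B' | ε.

S -> p | r S q | B S r; B -> r r B' | q q B' | r B B B' | p D B'; D -> r | q S | p B | B B p; B' -> S S B' | S B' | ε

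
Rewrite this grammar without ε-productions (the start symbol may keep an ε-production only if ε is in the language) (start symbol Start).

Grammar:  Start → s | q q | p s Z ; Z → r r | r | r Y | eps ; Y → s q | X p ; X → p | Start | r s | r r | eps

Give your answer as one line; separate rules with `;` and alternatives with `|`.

Nullable nonterminals: {X, Z}.
ε ∉ L(G), so no ε-production is kept.
Expand every rule over subsets of its nullable positions: Start → p s Z gives p s Z | p s. Y → X p gives X p | p.

Start → s | q q | p s Z | p s; Z → r r | r | r Y; Y → s q | X p | p; X → p | Start | r s | r r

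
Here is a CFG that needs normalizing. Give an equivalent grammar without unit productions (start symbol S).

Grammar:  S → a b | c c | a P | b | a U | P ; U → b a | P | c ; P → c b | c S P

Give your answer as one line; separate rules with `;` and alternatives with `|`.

Unit pairs: S ⇒* {P}; U ⇒* {P}.
For each unit pair (A, B), copy every non-unit production of B to A, then drop all unit productions.

S → a b | c c | a P | b | a U | c b | c S P; U → b a | c | c b | c S P; P → c b | c S P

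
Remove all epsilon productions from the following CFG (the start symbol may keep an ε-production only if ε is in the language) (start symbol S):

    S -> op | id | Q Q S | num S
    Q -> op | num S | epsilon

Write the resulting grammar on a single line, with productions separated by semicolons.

S -> op | id | Q Q S | Q S | num S; Q -> op | num S

The nullable symbols are {Q}.
ε ∉ L(G), so no ε-production is kept.
Add the nullable-subset variants: S → Q Q S gives Q Q S | Q S.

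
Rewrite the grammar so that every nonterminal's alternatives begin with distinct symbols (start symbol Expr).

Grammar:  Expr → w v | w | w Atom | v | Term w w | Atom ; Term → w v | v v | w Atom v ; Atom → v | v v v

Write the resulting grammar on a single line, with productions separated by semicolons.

Expr → v | Term w w | Atom | w Expr1; Term → v v | w Term1; Atom → v Atom1; Expr1 → v | ε | Atom; Term1 → v | Atom v; Atom1 → ε | v v

Expr has alternatives sharing prefix 'w': factor to Expr → w Expr1 with Expr1 → v | ε | Atom.
Term has alternatives sharing prefix 'w': factor to Term → w Term1 with Term1 → v | Atom v.
Atom has alternatives sharing prefix 'v': factor to Atom → v Atom1 with Atom1 → ε | v v.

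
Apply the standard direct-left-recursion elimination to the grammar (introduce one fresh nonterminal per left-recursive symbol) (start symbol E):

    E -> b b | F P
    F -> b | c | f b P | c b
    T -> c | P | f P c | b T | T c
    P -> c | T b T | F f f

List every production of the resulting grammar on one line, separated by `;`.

E -> b b | F P; F -> b | c | f b P | c b; T -> c T' | P T' | f P c T' | b T T'; P -> c | T b T | F f f; T' -> c T' | eps

Directly left-recursive nonterminal: T.
For T: α = {c}, β = {c, P, f P c, b T}. Rewrite as T → β T' and T' → α T' | ε.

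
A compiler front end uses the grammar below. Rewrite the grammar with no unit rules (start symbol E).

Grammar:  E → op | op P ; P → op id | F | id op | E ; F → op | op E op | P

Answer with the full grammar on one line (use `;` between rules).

Unit pairs: F ⇒* {E, P}; P ⇒* {E, F}.
For each unit pair (A, B), copy every non-unit production of B to A, then drop all unit productions.

E → op | op P; P → op | op P | op E op | op id | id op; F → op | op P | op E op | op id | id op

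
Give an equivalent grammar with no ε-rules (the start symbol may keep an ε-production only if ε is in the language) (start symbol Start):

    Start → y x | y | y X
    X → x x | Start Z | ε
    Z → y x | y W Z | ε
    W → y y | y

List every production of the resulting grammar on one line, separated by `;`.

Nullable nonterminals: {X, Z}.
ε ∉ L(G), so no ε-production is kept.
Add the nullable-subset variants: X → Start Z gives Start Z | Start. Z → y W Z gives y W Z | y W.

Start → y x | y | y X; X → x x | Start Z | Start; Z → y x | y W Z | y W; W → y y | y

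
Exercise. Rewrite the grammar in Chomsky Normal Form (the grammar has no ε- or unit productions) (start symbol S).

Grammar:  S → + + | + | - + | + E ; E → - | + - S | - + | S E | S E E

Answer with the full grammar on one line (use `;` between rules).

S → X1 X1 | + | X2 X1 | X1 E; E → - | X1 Y1 | X2 X1 | S E | S Y2; X1 → +; X2 → -; Y1 → X2 S; Y2 → E E

Introduce a nonterminal for each terminal appearing in a rule of length ≥ 2: X1 → +, X2 → -.
Binarize each right-hand side of length ≥ 3 by chaining fresh nonterminals (Y1, Y2, …): affected rules were E → X1 X2 S; E → S E E.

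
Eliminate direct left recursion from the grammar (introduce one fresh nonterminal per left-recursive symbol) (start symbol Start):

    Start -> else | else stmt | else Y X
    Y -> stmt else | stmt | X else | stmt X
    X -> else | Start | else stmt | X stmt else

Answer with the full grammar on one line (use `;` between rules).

Start -> else | else stmt | else Y X; Y -> stmt else | stmt | X else | stmt X; X -> else X1 | Start X1 | else stmt X1; X1 -> stmt else X1 | ε

Directly left-recursive nonterminal: X.
For X: α = {stmt else}, β = {else, Start, else stmt}. Rewrite as X → β X1 and X1 → α X1 | ε.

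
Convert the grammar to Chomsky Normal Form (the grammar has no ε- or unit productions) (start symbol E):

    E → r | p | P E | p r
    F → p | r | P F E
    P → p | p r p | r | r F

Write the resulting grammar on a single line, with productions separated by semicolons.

Introduce a nonterminal for each terminal appearing in a rule of length ≥ 2: X1 → p, X2 → r.
Binarize each right-hand side of length ≥ 3 by chaining fresh nonterminals (Y1, Y2, …): affected rules were F → P F E; P → X1 X2 X1.

E → r | p | P E | X1 X2; F → p | r | P Y1; P → p | X1 Y2 | r | X2 F; X1 → p; X2 → r; Y1 → F E; Y2 → X2 X1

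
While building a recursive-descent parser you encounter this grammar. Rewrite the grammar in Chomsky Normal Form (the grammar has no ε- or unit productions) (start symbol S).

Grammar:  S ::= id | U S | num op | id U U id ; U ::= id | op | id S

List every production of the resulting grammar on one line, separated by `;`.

S ::= id | U S | X1 X2 | X3 Y1; U ::= id | op | X3 S; X1 ::= num; X2 ::= op; X3 ::= id; Y1 ::= U Y2; Y2 ::= U X3

Introduce a nonterminal for each terminal appearing in a rule of length ≥ 2: X1 → num, X2 → op, X3 → id.
Binarize each right-hand side of length ≥ 3 by chaining fresh nonterminals (Y1, Y2, …): affected rules were S → X3 U U X3.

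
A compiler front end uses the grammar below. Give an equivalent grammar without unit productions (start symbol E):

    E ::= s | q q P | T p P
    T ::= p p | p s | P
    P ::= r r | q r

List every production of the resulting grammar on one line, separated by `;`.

E ::= s | q q P | T p P; T ::= r r | q r | p p | p s; P ::= r r | q r

Unit pairs: T ⇒* {P}.
For every A with A ⇒* B via unit rules, add B's non-unit alternatives to A; then delete every rule of the form X → Y.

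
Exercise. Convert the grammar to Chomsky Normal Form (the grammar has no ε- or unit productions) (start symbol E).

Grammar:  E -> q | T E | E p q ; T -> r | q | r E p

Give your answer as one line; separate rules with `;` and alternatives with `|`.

Introduce a nonterminal for each terminal appearing in a rule of length ≥ 2: X1 → p, X2 → q, X3 → r.
Binarize each right-hand side of length ≥ 3 by chaining fresh nonterminals (Y1, Y2, …): affected rules were E → E X1 X2; T → X3 E X1.

E -> q | T E | E Y1; T -> r | q | X3 Y2; X1 -> p; X2 -> q; X3 -> r; Y1 -> X1 X2; Y2 -> E X1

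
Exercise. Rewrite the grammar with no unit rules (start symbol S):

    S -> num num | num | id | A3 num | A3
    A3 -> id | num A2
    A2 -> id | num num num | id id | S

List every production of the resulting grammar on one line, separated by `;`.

S -> num num | num | id | A3 num | num A2; A3 -> id | num A2; A2 -> id | num num num | id id | num num | num | A3 num | num A2

Unit pairs: A2 ⇒* {A3, S}; S ⇒* {A3}.
For every A with A ⇒* B via unit rules, add B's non-unit alternatives to A; then delete every rule of the form X → Y.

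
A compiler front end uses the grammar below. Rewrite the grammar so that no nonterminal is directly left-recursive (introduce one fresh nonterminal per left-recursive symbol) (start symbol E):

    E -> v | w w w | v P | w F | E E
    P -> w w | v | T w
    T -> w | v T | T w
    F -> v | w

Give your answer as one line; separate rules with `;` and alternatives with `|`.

E -> v E' | w w w E' | v P E' | w F E'; P -> w w | v | T w; T -> w T' | v T T'; F -> v | w; E' -> E E' | epsilon; T' -> w T' | epsilon

Directly left-recursive nonterminals: E, T.
For E: α = {E}, β = {v, w w w, v P, w F}. Rewrite as E → β E' and E' → α E' | ε.
For T: α = {w}, β = {w, v T}. Rewrite as T → β T' and T' → α T' | ε.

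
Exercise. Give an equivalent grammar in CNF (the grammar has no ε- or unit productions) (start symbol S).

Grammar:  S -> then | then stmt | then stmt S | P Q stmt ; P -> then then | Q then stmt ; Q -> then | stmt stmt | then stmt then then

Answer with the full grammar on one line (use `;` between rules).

S -> then | X1 X2 | X1 Y1 | P Y2; P -> X1 X1 | Q Y3; Q -> then | X2 X2 | X1 Y4; X1 -> then; X2 -> stmt; Y1 -> X2 S; Y2 -> Q X2; Y3 -> X1 X2; Y4 -> X2 Y5; Y5 -> X1 X1

Introduce a nonterminal for each terminal appearing in a rule of length ≥ 2: X1 → then, X2 → stmt.
Binarize each right-hand side of length ≥ 3 by chaining fresh nonterminals (Y1, Y2, …): affected rules were S → X1 X2 S; S → P Q X2; P → Q X1 X2; Q → X1 X2 X1 X1.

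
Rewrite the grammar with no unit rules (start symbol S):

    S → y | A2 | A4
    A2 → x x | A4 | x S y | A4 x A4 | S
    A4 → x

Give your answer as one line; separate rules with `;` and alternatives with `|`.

S → x | x x | x S y | A4 x A4 | y; A2 → x | x x | x S y | A4 x A4 | y; A4 → x

Unit pairs: A2 ⇒* {A4, S}; S ⇒* {A2, A4}.
Replace each nonterminal's rules with the union of the non-unit rules of every nonterminal it unit-derives.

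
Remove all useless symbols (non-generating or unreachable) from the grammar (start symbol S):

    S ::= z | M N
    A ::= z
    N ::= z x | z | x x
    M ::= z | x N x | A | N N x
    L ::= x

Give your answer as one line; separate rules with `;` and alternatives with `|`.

Generating nonterminals: {A, L, M, N, S}.
Reachable from S after that: {A, M, N, S}.
Removed useless symbols: {L} and every production mentioning them.

S ::= z | M N; A ::= z; N ::= z x | z | x x; M ::= z | x N x | A | N N x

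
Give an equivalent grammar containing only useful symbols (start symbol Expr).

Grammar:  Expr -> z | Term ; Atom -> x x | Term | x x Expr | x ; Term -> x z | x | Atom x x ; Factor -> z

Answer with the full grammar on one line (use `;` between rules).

Generating nonterminals: {Atom, Expr, Factor, Term}.
Reachable from Expr after that: {Atom, Expr, Term}.
Removed useless symbols: {Factor} and every production mentioning them.

Expr -> z | Term; Atom -> x x | Term | x x Expr | x; Term -> x z | x | Atom x x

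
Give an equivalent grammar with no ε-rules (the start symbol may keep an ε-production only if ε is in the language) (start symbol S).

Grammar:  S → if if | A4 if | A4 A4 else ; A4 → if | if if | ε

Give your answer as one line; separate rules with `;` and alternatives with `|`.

Nullable set = {A4}.
ε ∉ L(G), so no ε-production is kept.
Add the nullable-subset variants: S → A4 if gives A4 if | if. S → A4 A4 else gives A4 A4 else | A4 else | else.

S → if if | A4 if | if | A4 A4 else | A4 else | else; A4 → if | if if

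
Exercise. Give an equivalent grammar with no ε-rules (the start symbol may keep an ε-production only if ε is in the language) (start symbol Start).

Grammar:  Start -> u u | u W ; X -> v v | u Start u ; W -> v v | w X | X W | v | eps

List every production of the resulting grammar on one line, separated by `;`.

The nullable symbols are {W}.
ε ∉ L(G), so no ε-production is kept.
For each production, add variants omitting each subset of nullable occurrences: Start → u W gives u W | u. W → X W gives X W | X.

Start -> u u | u W | u; X -> v v | u Start u; W -> v v | w X | X W | X | v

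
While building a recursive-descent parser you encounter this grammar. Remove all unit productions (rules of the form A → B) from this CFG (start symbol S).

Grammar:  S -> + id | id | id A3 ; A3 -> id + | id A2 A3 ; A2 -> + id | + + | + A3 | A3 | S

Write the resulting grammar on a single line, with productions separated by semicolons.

Unit pairs: A2 ⇒* {A3, S}.
For every A with A ⇒* B via unit rules, add B's non-unit alternatives to A; then delete every rule of the form X → Y.

S -> + id | id | id A3; A3 -> id + | id A2 A3; A2 -> + id | + + | + A3 | id | id A3 | id + | id A2 A3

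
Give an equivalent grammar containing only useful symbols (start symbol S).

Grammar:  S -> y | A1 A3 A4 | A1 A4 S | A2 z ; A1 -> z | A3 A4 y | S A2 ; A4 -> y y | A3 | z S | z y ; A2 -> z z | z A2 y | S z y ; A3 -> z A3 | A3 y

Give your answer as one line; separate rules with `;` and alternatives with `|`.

Generating nonterminals: {A1, A2, A4, S}.
Reachable from S after that: {A1, A2, A4, S}.
Removed useless symbols: {A3} and every production mentioning them.

S -> y | A1 A4 S | A2 z; A1 -> z | S A2; A4 -> y y | z S | z y; A2 -> z z | z A2 y | S z y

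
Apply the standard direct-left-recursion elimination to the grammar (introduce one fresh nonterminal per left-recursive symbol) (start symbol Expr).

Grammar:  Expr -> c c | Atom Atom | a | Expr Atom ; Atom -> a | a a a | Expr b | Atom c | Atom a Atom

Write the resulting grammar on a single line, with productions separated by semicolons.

Expr -> c c Expr1 | Atom Atom Expr1 | a Expr1; Atom -> a Atom1 | a a a Atom1 | Expr b Atom1; Expr1 -> Atom Expr1 | ε; Atom1 -> c Atom1 | a Atom Atom1 | ε

Expr, Atom are directly left-recursive.
For Expr: α = {Atom}, β = {c c, Atom Atom, a}. Rewrite as Expr → β Expr1 and Expr1 → α Expr1 | ε.
For Atom: α = {c, a Atom}, β = {a, a a a, Expr b}. Rewrite as Atom → β Atom1 and Atom1 → α Atom1 | ε.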